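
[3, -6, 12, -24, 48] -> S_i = 3*-2^i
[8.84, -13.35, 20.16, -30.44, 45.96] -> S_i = 8.84*(-1.51)^i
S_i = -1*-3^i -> [-1, 3, -9, 27, -81]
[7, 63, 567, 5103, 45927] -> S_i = 7*9^i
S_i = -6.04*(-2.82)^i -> [-6.04, 17.03, -48.03, 135.45, -381.97]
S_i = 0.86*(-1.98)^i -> [0.86, -1.7, 3.37, -6.68, 13.22]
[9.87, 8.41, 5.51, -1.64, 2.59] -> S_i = Random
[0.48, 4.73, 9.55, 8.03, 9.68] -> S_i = Random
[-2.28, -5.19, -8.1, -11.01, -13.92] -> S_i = -2.28 + -2.91*i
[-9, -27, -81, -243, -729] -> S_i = -9*3^i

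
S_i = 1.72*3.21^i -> [1.72, 5.52, 17.72, 56.89, 182.62]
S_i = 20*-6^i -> [20, -120, 720, -4320, 25920]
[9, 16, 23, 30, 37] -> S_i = 9 + 7*i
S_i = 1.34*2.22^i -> [1.34, 2.97, 6.6, 14.66, 32.55]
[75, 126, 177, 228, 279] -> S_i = 75 + 51*i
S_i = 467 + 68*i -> [467, 535, 603, 671, 739]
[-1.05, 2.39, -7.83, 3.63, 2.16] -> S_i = Random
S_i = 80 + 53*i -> [80, 133, 186, 239, 292]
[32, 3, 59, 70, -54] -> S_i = Random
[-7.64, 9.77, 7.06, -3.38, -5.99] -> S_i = Random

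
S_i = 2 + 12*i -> [2, 14, 26, 38, 50]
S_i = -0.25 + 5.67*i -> [-0.25, 5.42, 11.09, 16.76, 22.43]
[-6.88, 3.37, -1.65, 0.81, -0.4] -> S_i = -6.88*(-0.49)^i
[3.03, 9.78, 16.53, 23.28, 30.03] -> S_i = 3.03 + 6.75*i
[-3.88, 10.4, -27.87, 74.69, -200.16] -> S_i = -3.88*(-2.68)^i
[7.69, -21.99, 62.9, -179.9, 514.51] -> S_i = 7.69*(-2.86)^i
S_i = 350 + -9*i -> [350, 341, 332, 323, 314]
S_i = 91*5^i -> [91, 455, 2275, 11375, 56875]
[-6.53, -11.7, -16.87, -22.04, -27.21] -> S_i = -6.53 + -5.17*i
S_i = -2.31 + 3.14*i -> [-2.31, 0.83, 3.97, 7.11, 10.25]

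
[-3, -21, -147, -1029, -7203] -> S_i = -3*7^i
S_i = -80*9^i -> [-80, -720, -6480, -58320, -524880]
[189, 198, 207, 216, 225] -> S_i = 189 + 9*i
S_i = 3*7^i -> [3, 21, 147, 1029, 7203]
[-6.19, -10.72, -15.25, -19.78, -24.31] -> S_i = -6.19 + -4.53*i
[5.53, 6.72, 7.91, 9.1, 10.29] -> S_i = 5.53 + 1.19*i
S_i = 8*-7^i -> [8, -56, 392, -2744, 19208]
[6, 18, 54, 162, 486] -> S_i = 6*3^i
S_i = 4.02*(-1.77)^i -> [4.02, -7.12, 12.59, -22.29, 39.46]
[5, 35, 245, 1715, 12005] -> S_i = 5*7^i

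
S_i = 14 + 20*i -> [14, 34, 54, 74, 94]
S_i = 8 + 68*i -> [8, 76, 144, 212, 280]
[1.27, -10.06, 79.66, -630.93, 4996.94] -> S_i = 1.27*(-7.92)^i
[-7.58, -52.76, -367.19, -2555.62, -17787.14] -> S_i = -7.58*6.96^i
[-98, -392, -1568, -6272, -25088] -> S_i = -98*4^i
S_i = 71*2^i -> [71, 142, 284, 568, 1136]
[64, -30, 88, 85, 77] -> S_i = Random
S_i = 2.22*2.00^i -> [2.22, 4.44, 8.88, 17.76, 35.52]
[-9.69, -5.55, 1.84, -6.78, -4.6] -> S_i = Random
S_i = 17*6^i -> [17, 102, 612, 3672, 22032]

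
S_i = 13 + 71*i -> [13, 84, 155, 226, 297]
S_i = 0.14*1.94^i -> [0.14, 0.27, 0.53, 1.02, 1.98]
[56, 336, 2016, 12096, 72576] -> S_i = 56*6^i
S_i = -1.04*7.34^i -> [-1.04, -7.63, -56.03, -411.26, -3018.68]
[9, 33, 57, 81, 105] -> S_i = 9 + 24*i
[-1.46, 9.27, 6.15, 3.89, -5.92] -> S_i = Random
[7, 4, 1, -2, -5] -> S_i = 7 + -3*i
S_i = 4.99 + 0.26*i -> [4.99, 5.25, 5.51, 5.77, 6.03]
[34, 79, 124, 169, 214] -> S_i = 34 + 45*i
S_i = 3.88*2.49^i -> [3.88, 9.66, 24.06, 59.9, 149.15]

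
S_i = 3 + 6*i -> [3, 9, 15, 21, 27]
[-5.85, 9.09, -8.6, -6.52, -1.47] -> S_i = Random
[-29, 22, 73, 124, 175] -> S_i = -29 + 51*i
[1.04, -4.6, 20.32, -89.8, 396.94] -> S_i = 1.04*(-4.42)^i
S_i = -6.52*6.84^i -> [-6.52, -44.6, -305.04, -2086.49, -14271.58]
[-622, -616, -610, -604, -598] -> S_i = -622 + 6*i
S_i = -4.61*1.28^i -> [-4.61, -5.9, -7.55, -9.67, -12.37]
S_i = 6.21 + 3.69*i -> [6.21, 9.9, 13.59, 17.28, 20.97]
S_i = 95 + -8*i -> [95, 87, 79, 71, 63]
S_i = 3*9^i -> [3, 27, 243, 2187, 19683]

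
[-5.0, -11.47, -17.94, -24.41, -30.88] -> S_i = -5.00 + -6.47*i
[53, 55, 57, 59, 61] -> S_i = 53 + 2*i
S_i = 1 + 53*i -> [1, 54, 107, 160, 213]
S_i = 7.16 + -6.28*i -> [7.16, 0.88, -5.4, -11.68, -17.96]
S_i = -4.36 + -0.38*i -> [-4.36, -4.74, -5.12, -5.5, -5.88]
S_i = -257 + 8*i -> [-257, -249, -241, -233, -225]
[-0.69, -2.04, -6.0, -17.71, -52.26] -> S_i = -0.69*2.95^i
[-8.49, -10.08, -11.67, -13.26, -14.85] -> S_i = -8.49 + -1.59*i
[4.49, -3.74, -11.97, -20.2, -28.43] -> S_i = 4.49 + -8.23*i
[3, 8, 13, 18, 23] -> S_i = 3 + 5*i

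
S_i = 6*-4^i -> [6, -24, 96, -384, 1536]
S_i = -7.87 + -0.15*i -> [-7.87, -8.02, -8.17, -8.32, -8.47]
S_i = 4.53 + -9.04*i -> [4.53, -4.51, -13.55, -22.59, -31.63]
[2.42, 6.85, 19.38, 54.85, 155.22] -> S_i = 2.42*2.83^i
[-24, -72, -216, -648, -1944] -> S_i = -24*3^i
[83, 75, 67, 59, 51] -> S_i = 83 + -8*i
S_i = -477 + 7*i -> [-477, -470, -463, -456, -449]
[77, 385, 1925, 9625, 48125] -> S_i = 77*5^i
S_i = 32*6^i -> [32, 192, 1152, 6912, 41472]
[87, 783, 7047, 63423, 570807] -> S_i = 87*9^i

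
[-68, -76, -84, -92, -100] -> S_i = -68 + -8*i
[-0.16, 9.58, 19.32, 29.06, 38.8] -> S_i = -0.16 + 9.74*i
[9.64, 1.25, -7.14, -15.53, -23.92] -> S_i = 9.64 + -8.39*i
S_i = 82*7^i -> [82, 574, 4018, 28126, 196882]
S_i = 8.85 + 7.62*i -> [8.85, 16.47, 24.09, 31.71, 39.33]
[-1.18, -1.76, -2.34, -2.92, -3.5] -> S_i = -1.18 + -0.58*i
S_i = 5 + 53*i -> [5, 58, 111, 164, 217]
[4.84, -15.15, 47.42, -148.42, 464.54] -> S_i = 4.84*(-3.13)^i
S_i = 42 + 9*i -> [42, 51, 60, 69, 78]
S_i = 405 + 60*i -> [405, 465, 525, 585, 645]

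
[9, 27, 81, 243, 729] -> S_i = 9*3^i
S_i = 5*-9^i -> [5, -45, 405, -3645, 32805]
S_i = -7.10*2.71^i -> [-7.1, -19.24, -52.14, -141.31, -382.94]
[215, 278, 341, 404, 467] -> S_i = 215 + 63*i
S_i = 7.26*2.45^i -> [7.26, 17.79, 43.58, 106.77, 261.58]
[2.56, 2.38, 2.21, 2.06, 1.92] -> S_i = 2.56*0.93^i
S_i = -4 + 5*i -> [-4, 1, 6, 11, 16]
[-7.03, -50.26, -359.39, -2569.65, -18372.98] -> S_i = -7.03*7.15^i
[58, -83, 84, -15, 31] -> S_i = Random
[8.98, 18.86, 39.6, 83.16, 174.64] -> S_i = 8.98*2.10^i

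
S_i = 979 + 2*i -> [979, 981, 983, 985, 987]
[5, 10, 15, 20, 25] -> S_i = 5 + 5*i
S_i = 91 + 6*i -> [91, 97, 103, 109, 115]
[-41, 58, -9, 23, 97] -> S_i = Random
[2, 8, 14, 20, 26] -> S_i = 2 + 6*i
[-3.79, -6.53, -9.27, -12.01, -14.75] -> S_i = -3.79 + -2.74*i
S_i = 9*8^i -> [9, 72, 576, 4608, 36864]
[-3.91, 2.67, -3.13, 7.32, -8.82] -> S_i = Random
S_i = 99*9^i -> [99, 891, 8019, 72171, 649539]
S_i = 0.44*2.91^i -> [0.44, 1.28, 3.73, 10.84, 31.55]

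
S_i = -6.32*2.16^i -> [-6.32, -13.65, -29.49, -63.69, -137.57]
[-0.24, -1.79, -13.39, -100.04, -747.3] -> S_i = -0.24*7.47^i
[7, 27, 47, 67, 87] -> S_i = 7 + 20*i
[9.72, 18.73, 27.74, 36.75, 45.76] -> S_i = 9.72 + 9.01*i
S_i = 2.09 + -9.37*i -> [2.09, -7.28, -16.65, -26.02, -35.39]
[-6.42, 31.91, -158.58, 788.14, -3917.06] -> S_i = -6.42*(-4.97)^i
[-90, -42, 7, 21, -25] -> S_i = Random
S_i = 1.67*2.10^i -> [1.67, 3.51, 7.36, 15.47, 32.48]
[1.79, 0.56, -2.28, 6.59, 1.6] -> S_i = Random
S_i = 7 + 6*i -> [7, 13, 19, 25, 31]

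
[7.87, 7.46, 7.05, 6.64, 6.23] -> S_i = 7.87 + -0.41*i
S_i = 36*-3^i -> [36, -108, 324, -972, 2916]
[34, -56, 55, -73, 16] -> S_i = Random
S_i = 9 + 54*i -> [9, 63, 117, 171, 225]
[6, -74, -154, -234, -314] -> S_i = 6 + -80*i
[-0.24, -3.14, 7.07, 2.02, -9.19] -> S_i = Random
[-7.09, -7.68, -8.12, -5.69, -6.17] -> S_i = Random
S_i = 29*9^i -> [29, 261, 2349, 21141, 190269]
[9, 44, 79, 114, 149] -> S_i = 9 + 35*i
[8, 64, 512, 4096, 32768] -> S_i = 8*8^i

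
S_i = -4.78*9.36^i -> [-4.78, -44.74, -418.77, -3919.72, -36688.61]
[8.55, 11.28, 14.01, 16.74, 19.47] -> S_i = 8.55 + 2.73*i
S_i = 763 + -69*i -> [763, 694, 625, 556, 487]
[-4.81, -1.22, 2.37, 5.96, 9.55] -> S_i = -4.81 + 3.59*i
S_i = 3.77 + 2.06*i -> [3.77, 5.83, 7.89, 9.95, 12.01]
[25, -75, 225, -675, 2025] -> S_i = 25*-3^i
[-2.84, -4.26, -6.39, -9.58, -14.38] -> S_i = -2.84*1.50^i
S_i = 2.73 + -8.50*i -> [2.73, -5.77, -14.27, -22.77, -31.27]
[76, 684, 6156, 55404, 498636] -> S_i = 76*9^i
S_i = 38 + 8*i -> [38, 46, 54, 62, 70]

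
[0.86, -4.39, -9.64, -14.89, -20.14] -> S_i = 0.86 + -5.25*i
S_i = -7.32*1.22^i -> [-7.32, -8.93, -10.9, -13.29, -16.22]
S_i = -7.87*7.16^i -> [-7.87, -56.35, -403.46, -2888.78, -20683.63]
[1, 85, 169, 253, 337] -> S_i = 1 + 84*i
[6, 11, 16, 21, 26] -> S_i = 6 + 5*i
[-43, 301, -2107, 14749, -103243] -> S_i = -43*-7^i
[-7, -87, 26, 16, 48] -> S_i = Random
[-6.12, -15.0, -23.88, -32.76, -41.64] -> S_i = -6.12 + -8.88*i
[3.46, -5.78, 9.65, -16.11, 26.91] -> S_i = 3.46*(-1.67)^i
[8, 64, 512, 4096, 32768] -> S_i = 8*8^i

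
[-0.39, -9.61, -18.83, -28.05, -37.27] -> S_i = -0.39 + -9.22*i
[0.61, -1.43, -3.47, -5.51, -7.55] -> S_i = 0.61 + -2.04*i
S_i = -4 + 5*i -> [-4, 1, 6, 11, 16]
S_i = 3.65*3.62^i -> [3.65, 13.21, 47.83, 173.15, 626.8]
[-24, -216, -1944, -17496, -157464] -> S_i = -24*9^i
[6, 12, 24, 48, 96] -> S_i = 6*2^i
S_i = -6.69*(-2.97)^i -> [-6.69, 19.87, -59.01, 175.27, -520.54]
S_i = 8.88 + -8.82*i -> [8.88, 0.06, -8.76, -17.58, -26.4]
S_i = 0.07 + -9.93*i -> [0.07, -9.86, -19.79, -29.72, -39.65]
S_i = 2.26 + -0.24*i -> [2.26, 2.02, 1.78, 1.54, 1.3]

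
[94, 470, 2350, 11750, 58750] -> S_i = 94*5^i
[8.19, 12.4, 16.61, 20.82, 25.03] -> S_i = 8.19 + 4.21*i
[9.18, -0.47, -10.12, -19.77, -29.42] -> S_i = 9.18 + -9.65*i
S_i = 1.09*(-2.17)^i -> [1.09, -2.37, 5.13, -11.14, 24.17]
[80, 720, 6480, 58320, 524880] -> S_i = 80*9^i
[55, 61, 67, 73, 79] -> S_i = 55 + 6*i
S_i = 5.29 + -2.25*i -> [5.29, 3.04, 0.79, -1.46, -3.71]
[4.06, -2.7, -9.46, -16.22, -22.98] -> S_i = 4.06 + -6.76*i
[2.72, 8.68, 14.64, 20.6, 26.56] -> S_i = 2.72 + 5.96*i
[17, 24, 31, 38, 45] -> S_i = 17 + 7*i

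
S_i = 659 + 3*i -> [659, 662, 665, 668, 671]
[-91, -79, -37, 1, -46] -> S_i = Random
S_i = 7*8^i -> [7, 56, 448, 3584, 28672]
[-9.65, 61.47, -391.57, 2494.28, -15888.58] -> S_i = -9.65*(-6.37)^i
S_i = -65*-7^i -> [-65, 455, -3185, 22295, -156065]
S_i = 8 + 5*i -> [8, 13, 18, 23, 28]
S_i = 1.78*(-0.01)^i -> [1.78, -0.02, 0.0, -0.0, 0.0]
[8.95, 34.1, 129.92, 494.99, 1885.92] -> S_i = 8.95*3.81^i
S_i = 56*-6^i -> [56, -336, 2016, -12096, 72576]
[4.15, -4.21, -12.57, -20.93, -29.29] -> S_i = 4.15 + -8.36*i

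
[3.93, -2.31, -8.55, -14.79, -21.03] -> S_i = 3.93 + -6.24*i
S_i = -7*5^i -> [-7, -35, -175, -875, -4375]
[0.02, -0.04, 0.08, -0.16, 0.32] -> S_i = 0.02*(-2.00)^i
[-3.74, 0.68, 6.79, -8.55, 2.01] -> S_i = Random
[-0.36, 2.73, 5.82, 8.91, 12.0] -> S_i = -0.36 + 3.09*i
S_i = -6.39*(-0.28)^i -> [-6.39, 1.79, -0.5, 0.14, -0.04]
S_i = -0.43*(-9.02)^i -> [-0.43, 3.88, -34.98, 315.56, -2846.39]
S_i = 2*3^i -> [2, 6, 18, 54, 162]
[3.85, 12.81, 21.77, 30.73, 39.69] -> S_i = 3.85 + 8.96*i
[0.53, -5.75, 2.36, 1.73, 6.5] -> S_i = Random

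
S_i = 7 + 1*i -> [7, 8, 9, 10, 11]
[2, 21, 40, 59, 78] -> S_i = 2 + 19*i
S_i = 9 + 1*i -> [9, 10, 11, 12, 13]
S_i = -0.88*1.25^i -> [-0.88, -1.1, -1.38, -1.72, -2.15]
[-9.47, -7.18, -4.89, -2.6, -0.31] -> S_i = -9.47 + 2.29*i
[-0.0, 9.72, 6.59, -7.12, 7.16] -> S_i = Random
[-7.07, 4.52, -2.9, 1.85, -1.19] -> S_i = -7.07*(-0.64)^i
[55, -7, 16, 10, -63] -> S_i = Random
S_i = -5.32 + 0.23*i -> [-5.32, -5.09, -4.86, -4.63, -4.4]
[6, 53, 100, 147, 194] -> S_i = 6 + 47*i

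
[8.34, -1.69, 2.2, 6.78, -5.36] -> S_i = Random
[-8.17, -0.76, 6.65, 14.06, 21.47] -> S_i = -8.17 + 7.41*i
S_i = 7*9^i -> [7, 63, 567, 5103, 45927]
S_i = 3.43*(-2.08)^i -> [3.43, -7.13, 14.84, -30.87, 64.2]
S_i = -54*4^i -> [-54, -216, -864, -3456, -13824]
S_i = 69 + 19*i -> [69, 88, 107, 126, 145]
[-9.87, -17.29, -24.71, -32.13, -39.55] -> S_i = -9.87 + -7.42*i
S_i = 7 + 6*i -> [7, 13, 19, 25, 31]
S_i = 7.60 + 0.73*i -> [7.6, 8.33, 9.06, 9.79, 10.52]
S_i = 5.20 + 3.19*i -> [5.2, 8.39, 11.58, 14.77, 17.96]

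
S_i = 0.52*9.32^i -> [0.52, 4.85, 45.17, 420.97, 3923.44]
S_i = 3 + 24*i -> [3, 27, 51, 75, 99]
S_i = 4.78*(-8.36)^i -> [4.78, -39.96, 334.07, -2792.84, 23348.18]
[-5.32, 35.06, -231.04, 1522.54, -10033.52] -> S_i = -5.32*(-6.59)^i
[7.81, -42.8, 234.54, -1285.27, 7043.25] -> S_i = 7.81*(-5.48)^i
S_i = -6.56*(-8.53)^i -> [-6.56, 55.96, -477.31, 4071.47, -34729.61]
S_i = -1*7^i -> [-1, -7, -49, -343, -2401]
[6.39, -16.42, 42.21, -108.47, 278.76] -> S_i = 6.39*(-2.57)^i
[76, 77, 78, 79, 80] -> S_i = 76 + 1*i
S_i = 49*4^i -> [49, 196, 784, 3136, 12544]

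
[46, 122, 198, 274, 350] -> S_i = 46 + 76*i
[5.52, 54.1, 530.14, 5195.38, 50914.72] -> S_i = 5.52*9.80^i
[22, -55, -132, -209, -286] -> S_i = 22 + -77*i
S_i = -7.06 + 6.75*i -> [-7.06, -0.31, 6.44, 13.19, 19.94]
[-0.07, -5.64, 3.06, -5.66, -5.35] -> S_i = Random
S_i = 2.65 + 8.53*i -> [2.65, 11.18, 19.71, 28.24, 36.77]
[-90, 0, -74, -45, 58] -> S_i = Random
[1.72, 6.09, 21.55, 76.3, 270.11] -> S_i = 1.72*3.54^i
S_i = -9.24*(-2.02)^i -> [-9.24, 18.66, -37.7, 76.16, -153.84]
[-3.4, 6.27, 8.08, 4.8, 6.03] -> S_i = Random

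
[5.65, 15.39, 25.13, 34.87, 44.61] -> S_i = 5.65 + 9.74*i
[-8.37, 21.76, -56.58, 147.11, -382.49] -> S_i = -8.37*(-2.60)^i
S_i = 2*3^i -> [2, 6, 18, 54, 162]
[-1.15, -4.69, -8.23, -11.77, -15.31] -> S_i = -1.15 + -3.54*i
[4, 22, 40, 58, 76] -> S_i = 4 + 18*i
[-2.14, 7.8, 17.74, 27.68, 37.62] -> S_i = -2.14 + 9.94*i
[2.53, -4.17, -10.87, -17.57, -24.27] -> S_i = 2.53 + -6.70*i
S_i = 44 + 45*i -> [44, 89, 134, 179, 224]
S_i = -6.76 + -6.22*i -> [-6.76, -12.98, -19.2, -25.42, -31.64]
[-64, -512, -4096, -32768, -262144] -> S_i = -64*8^i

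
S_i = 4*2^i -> [4, 8, 16, 32, 64]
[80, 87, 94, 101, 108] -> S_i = 80 + 7*i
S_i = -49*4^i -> [-49, -196, -784, -3136, -12544]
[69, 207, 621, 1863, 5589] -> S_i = 69*3^i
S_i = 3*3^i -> [3, 9, 27, 81, 243]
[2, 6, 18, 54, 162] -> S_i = 2*3^i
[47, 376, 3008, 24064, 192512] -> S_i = 47*8^i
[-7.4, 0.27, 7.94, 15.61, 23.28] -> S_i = -7.40 + 7.67*i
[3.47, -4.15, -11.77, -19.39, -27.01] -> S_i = 3.47 + -7.62*i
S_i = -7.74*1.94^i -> [-7.74, -15.02, -29.13, -56.51, -109.63]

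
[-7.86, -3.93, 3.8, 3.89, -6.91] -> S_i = Random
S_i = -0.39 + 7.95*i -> [-0.39, 7.56, 15.51, 23.46, 31.41]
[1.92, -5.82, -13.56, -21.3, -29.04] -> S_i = 1.92 + -7.74*i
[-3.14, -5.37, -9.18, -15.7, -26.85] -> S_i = -3.14*1.71^i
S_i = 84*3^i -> [84, 252, 756, 2268, 6804]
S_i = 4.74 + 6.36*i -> [4.74, 11.1, 17.46, 23.82, 30.18]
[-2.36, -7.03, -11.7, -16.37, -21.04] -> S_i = -2.36 + -4.67*i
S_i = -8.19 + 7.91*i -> [-8.19, -0.28, 7.63, 15.54, 23.45]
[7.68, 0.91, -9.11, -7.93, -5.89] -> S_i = Random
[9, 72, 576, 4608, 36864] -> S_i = 9*8^i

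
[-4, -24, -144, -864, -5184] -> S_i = -4*6^i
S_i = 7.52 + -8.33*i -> [7.52, -0.81, -9.14, -17.47, -25.8]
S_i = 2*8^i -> [2, 16, 128, 1024, 8192]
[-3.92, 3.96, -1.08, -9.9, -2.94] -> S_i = Random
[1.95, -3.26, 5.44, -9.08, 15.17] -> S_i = 1.95*(-1.67)^i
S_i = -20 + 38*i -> [-20, 18, 56, 94, 132]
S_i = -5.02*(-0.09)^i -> [-5.02, 0.45, -0.04, 0.0, -0.0]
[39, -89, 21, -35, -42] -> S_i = Random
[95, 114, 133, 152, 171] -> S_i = 95 + 19*i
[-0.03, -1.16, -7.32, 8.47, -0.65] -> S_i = Random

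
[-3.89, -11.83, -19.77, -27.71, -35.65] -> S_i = -3.89 + -7.94*i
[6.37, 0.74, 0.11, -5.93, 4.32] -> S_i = Random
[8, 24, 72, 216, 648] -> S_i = 8*3^i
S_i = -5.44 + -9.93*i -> [-5.44, -15.37, -25.3, -35.23, -45.16]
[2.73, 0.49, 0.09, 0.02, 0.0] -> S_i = 2.73*0.18^i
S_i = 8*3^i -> [8, 24, 72, 216, 648]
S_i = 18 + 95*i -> [18, 113, 208, 303, 398]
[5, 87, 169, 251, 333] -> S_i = 5 + 82*i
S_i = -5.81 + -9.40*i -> [-5.81, -15.21, -24.61, -34.01, -43.41]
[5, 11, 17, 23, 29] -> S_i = 5 + 6*i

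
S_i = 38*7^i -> [38, 266, 1862, 13034, 91238]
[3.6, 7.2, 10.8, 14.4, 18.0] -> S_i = 3.60 + 3.60*i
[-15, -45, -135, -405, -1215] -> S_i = -15*3^i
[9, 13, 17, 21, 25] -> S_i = 9 + 4*i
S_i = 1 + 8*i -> [1, 9, 17, 25, 33]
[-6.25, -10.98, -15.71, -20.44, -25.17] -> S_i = -6.25 + -4.73*i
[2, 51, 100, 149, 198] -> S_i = 2 + 49*i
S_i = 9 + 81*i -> [9, 90, 171, 252, 333]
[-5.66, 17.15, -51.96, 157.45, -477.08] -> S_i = -5.66*(-3.03)^i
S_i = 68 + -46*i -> [68, 22, -24, -70, -116]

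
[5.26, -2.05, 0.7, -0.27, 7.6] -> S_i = Random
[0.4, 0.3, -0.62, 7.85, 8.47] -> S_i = Random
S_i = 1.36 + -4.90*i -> [1.36, -3.54, -8.44, -13.34, -18.24]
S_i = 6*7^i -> [6, 42, 294, 2058, 14406]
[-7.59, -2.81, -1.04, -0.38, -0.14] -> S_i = -7.59*0.37^i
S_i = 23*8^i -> [23, 184, 1472, 11776, 94208]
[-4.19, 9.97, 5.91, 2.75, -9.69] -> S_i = Random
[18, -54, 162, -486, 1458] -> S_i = 18*-3^i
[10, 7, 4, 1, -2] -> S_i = 10 + -3*i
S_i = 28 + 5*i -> [28, 33, 38, 43, 48]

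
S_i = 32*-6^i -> [32, -192, 1152, -6912, 41472]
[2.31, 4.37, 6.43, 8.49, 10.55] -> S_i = 2.31 + 2.06*i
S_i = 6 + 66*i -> [6, 72, 138, 204, 270]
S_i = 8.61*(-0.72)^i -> [8.61, -6.2, 4.46, -3.21, 2.31]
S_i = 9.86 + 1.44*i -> [9.86, 11.3, 12.74, 14.18, 15.62]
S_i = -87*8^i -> [-87, -696, -5568, -44544, -356352]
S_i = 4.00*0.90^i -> [4.0, 3.6, 3.24, 2.92, 2.62]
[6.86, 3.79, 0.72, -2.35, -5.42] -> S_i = 6.86 + -3.07*i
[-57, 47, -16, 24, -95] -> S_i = Random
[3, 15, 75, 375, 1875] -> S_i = 3*5^i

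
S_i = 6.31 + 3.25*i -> [6.31, 9.56, 12.81, 16.06, 19.31]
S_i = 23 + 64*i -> [23, 87, 151, 215, 279]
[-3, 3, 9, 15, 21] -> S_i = -3 + 6*i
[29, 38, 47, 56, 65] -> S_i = 29 + 9*i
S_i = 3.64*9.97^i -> [3.64, 36.29, 361.82, 3607.34, 35965.16]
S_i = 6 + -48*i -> [6, -42, -90, -138, -186]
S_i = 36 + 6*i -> [36, 42, 48, 54, 60]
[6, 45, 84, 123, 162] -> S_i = 6 + 39*i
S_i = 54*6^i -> [54, 324, 1944, 11664, 69984]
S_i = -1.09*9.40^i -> [-1.09, -10.25, -96.31, -905.34, -8510.16]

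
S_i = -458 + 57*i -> [-458, -401, -344, -287, -230]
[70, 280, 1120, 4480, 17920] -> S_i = 70*4^i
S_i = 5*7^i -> [5, 35, 245, 1715, 12005]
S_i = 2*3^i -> [2, 6, 18, 54, 162]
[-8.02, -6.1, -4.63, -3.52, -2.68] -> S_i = -8.02*0.76^i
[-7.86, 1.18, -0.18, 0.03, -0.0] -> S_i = -7.86*(-0.15)^i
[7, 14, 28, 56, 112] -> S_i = 7*2^i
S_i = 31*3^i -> [31, 93, 279, 837, 2511]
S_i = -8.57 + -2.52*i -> [-8.57, -11.09, -13.61, -16.13, -18.65]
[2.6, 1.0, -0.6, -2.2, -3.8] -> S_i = 2.60 + -1.60*i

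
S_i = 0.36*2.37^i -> [0.36, 0.85, 2.02, 4.79, 11.36]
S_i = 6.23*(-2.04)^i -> [6.23, -12.71, 25.93, -52.89, 107.9]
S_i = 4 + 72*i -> [4, 76, 148, 220, 292]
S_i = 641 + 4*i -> [641, 645, 649, 653, 657]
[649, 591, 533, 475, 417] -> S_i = 649 + -58*i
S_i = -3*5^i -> [-3, -15, -75, -375, -1875]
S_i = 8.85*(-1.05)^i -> [8.85, -9.29, 9.76, -10.24, 10.76]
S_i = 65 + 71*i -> [65, 136, 207, 278, 349]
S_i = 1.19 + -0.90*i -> [1.19, 0.29, -0.61, -1.51, -2.41]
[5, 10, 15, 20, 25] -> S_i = 5 + 5*i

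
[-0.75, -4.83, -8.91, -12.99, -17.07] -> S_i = -0.75 + -4.08*i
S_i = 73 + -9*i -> [73, 64, 55, 46, 37]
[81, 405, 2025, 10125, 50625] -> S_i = 81*5^i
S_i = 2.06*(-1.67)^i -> [2.06, -3.44, 5.75, -9.59, 16.02]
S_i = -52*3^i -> [-52, -156, -468, -1404, -4212]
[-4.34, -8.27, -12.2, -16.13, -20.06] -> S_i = -4.34 + -3.93*i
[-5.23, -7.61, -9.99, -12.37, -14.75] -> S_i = -5.23 + -2.38*i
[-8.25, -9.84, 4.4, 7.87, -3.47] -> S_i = Random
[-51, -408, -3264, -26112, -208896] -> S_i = -51*8^i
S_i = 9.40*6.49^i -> [9.4, 61.01, 395.93, 2569.58, 16676.57]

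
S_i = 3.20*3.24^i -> [3.2, 10.37, 33.59, 108.84, 352.64]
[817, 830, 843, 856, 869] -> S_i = 817 + 13*i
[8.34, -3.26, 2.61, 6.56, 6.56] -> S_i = Random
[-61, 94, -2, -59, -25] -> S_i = Random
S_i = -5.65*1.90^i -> [-5.65, -10.74, -20.4, -38.75, -73.63]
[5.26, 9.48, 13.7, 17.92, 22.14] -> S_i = 5.26 + 4.22*i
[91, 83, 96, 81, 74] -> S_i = Random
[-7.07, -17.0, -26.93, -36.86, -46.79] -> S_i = -7.07 + -9.93*i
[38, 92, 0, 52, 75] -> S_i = Random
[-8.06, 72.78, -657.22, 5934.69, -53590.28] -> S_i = -8.06*(-9.03)^i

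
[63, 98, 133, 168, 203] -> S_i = 63 + 35*i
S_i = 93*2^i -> [93, 186, 372, 744, 1488]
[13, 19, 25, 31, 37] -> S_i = 13 + 6*i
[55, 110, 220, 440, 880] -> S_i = 55*2^i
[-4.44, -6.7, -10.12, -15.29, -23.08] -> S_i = -4.44*1.51^i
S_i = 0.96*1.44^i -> [0.96, 1.38, 1.99, 2.87, 4.13]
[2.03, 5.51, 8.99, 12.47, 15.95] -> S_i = 2.03 + 3.48*i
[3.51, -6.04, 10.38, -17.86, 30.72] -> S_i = 3.51*(-1.72)^i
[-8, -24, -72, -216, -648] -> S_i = -8*3^i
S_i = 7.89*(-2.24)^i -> [7.89, -17.67, 39.59, -88.68, 198.64]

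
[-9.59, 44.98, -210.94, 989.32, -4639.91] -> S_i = -9.59*(-4.69)^i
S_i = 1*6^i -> [1, 6, 36, 216, 1296]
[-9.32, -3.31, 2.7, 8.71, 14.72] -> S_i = -9.32 + 6.01*i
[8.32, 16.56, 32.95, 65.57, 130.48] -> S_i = 8.32*1.99^i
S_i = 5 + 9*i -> [5, 14, 23, 32, 41]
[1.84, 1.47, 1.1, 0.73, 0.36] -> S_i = 1.84 + -0.37*i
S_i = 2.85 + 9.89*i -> [2.85, 12.74, 22.63, 32.52, 42.41]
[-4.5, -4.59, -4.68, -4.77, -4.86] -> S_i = -4.50 + -0.09*i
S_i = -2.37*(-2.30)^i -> [-2.37, 5.45, -12.54, 28.84, -66.32]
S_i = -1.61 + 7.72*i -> [-1.61, 6.11, 13.83, 21.55, 29.27]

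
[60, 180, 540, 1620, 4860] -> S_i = 60*3^i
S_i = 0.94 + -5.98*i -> [0.94, -5.04, -11.02, -17.0, -22.98]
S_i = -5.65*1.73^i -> [-5.65, -9.77, -16.91, -29.25, -50.61]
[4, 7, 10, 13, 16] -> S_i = 4 + 3*i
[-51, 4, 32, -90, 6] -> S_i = Random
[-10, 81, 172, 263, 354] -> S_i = -10 + 91*i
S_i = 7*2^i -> [7, 14, 28, 56, 112]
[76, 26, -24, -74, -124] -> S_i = 76 + -50*i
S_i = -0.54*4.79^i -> [-0.54, -2.59, -12.39, -59.35, -284.27]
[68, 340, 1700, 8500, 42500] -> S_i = 68*5^i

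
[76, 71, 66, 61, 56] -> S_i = 76 + -5*i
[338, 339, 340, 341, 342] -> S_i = 338 + 1*i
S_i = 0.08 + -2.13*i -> [0.08, -2.05, -4.18, -6.31, -8.44]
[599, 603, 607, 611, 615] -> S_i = 599 + 4*i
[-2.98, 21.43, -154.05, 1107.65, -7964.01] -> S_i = -2.98*(-7.19)^i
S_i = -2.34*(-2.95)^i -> [-2.34, 6.9, -20.36, 60.07, -177.22]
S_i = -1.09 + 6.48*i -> [-1.09, 5.39, 11.87, 18.35, 24.83]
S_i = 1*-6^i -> [1, -6, 36, -216, 1296]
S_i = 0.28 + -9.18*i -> [0.28, -8.9, -18.08, -27.26, -36.44]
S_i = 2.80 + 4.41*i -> [2.8, 7.21, 11.62, 16.03, 20.44]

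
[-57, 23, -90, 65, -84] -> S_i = Random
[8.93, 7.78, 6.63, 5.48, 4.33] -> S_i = 8.93 + -1.15*i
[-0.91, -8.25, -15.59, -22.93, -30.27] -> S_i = -0.91 + -7.34*i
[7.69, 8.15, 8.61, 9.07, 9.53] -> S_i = 7.69 + 0.46*i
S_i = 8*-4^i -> [8, -32, 128, -512, 2048]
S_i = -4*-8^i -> [-4, 32, -256, 2048, -16384]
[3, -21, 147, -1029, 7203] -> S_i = 3*-7^i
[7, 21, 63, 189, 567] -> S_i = 7*3^i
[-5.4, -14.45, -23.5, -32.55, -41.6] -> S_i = -5.40 + -9.05*i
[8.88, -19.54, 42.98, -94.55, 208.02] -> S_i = 8.88*(-2.20)^i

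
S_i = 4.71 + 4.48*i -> [4.71, 9.19, 13.67, 18.15, 22.63]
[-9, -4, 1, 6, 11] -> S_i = -9 + 5*i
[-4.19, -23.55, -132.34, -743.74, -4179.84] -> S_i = -4.19*5.62^i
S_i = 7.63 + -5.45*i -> [7.63, 2.18, -3.27, -8.72, -14.17]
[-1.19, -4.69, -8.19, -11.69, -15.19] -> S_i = -1.19 + -3.50*i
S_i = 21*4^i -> [21, 84, 336, 1344, 5376]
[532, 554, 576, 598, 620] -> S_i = 532 + 22*i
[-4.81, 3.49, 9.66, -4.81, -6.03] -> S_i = Random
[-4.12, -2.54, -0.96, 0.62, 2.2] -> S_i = -4.12 + 1.58*i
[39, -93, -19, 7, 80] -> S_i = Random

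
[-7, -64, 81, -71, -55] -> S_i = Random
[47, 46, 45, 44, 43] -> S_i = 47 + -1*i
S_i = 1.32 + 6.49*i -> [1.32, 7.81, 14.3, 20.79, 27.28]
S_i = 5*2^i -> [5, 10, 20, 40, 80]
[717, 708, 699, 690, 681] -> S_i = 717 + -9*i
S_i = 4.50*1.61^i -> [4.5, 7.24, 11.66, 18.78, 30.24]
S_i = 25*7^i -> [25, 175, 1225, 8575, 60025]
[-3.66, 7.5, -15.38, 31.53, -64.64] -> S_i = -3.66*(-2.05)^i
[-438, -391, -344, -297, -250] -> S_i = -438 + 47*i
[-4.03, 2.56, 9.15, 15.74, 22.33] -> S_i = -4.03 + 6.59*i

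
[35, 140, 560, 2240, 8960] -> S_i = 35*4^i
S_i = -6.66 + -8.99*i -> [-6.66, -15.65, -24.64, -33.63, -42.62]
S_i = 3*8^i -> [3, 24, 192, 1536, 12288]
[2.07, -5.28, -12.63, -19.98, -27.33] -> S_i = 2.07 + -7.35*i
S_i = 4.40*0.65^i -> [4.4, 2.86, 1.86, 1.21, 0.79]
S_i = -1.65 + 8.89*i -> [-1.65, 7.24, 16.13, 25.02, 33.91]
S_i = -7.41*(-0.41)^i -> [-7.41, 3.04, -1.25, 0.51, -0.21]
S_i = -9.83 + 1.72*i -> [-9.83, -8.11, -6.39, -4.67, -2.95]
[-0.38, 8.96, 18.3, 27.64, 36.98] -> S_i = -0.38 + 9.34*i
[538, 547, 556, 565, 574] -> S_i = 538 + 9*i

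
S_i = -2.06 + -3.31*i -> [-2.06, -5.37, -8.68, -11.99, -15.3]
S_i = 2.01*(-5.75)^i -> [2.01, -11.56, 66.46, -382.12, 2197.19]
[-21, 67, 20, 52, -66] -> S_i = Random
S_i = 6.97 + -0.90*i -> [6.97, 6.07, 5.17, 4.27, 3.37]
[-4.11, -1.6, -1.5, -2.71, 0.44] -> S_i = Random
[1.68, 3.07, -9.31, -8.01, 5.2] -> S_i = Random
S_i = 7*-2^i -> [7, -14, 28, -56, 112]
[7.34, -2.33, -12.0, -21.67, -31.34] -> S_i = 7.34 + -9.67*i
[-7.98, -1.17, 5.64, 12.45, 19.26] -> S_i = -7.98 + 6.81*i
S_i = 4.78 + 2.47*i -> [4.78, 7.25, 9.72, 12.19, 14.66]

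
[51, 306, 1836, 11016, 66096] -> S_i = 51*6^i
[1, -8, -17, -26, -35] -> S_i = 1 + -9*i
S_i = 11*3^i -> [11, 33, 99, 297, 891]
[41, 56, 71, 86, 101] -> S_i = 41 + 15*i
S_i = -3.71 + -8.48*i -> [-3.71, -12.19, -20.67, -29.15, -37.63]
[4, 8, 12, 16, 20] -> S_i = 4 + 4*i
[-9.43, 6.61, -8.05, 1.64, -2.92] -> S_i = Random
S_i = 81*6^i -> [81, 486, 2916, 17496, 104976]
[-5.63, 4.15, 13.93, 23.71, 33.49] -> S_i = -5.63 + 9.78*i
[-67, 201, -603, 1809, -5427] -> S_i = -67*-3^i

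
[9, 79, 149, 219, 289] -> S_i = 9 + 70*i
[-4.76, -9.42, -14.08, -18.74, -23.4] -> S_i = -4.76 + -4.66*i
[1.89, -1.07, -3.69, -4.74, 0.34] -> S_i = Random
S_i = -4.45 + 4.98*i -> [-4.45, 0.53, 5.51, 10.49, 15.47]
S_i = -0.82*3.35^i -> [-0.82, -2.75, -9.2, -30.83, -103.27]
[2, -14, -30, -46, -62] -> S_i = 2 + -16*i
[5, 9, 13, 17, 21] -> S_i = 5 + 4*i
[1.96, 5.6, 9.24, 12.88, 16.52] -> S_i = 1.96 + 3.64*i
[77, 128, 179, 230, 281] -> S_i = 77 + 51*i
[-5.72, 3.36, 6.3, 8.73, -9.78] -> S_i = Random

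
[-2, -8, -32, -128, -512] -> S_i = -2*4^i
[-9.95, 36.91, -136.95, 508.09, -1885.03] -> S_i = -9.95*(-3.71)^i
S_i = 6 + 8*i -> [6, 14, 22, 30, 38]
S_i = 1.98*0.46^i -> [1.98, 0.91, 0.42, 0.19, 0.09]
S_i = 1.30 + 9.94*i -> [1.3, 11.24, 21.18, 31.12, 41.06]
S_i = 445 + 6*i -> [445, 451, 457, 463, 469]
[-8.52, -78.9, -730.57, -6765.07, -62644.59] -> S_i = -8.52*9.26^i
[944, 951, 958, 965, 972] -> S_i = 944 + 7*i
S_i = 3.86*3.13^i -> [3.86, 12.08, 37.82, 118.36, 370.48]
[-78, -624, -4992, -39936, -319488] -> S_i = -78*8^i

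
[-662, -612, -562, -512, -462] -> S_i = -662 + 50*i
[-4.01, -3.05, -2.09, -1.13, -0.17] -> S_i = -4.01 + 0.96*i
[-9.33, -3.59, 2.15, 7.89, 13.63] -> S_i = -9.33 + 5.74*i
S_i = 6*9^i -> [6, 54, 486, 4374, 39366]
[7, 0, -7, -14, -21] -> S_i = 7 + -7*i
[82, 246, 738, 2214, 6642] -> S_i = 82*3^i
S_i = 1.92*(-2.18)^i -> [1.92, -4.19, 9.12, -19.89, 43.36]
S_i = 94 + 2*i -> [94, 96, 98, 100, 102]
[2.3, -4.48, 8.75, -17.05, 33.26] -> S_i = 2.30*(-1.95)^i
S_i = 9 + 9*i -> [9, 18, 27, 36, 45]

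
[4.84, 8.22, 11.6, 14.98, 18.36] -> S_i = 4.84 + 3.38*i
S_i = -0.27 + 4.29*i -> [-0.27, 4.02, 8.31, 12.6, 16.89]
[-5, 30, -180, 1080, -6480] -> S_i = -5*-6^i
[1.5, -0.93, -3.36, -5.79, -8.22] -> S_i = 1.50 + -2.43*i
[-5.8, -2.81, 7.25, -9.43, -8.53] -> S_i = Random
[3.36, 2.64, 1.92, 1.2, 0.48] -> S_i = 3.36 + -0.72*i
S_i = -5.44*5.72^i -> [-5.44, -31.12, -177.99, -1018.09, -5823.49]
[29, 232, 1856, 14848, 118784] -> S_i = 29*8^i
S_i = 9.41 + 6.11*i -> [9.41, 15.52, 21.63, 27.74, 33.85]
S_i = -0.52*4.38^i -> [-0.52, -2.28, -9.98, -43.69, -191.38]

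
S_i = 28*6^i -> [28, 168, 1008, 6048, 36288]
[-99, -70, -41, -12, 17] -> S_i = -99 + 29*i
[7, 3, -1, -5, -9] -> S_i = 7 + -4*i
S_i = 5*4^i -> [5, 20, 80, 320, 1280]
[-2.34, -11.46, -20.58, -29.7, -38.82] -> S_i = -2.34 + -9.12*i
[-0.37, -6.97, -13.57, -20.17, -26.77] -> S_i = -0.37 + -6.60*i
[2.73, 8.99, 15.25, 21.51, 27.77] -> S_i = 2.73 + 6.26*i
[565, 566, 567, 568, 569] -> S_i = 565 + 1*i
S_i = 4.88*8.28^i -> [4.88, 40.41, 334.56, 2770.2, 22937.24]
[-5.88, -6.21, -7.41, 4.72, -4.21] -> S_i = Random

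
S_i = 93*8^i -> [93, 744, 5952, 47616, 380928]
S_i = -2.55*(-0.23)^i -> [-2.55, 0.59, -0.13, 0.03, -0.01]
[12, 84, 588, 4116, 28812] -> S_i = 12*7^i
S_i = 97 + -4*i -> [97, 93, 89, 85, 81]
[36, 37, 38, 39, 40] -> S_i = 36 + 1*i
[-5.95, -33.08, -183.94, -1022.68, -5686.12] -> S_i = -5.95*5.56^i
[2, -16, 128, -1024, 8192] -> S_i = 2*-8^i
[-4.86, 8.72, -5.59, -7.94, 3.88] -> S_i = Random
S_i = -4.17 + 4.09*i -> [-4.17, -0.08, 4.01, 8.1, 12.19]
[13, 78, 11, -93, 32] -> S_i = Random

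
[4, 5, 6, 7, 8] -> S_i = 4 + 1*i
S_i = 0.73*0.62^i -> [0.73, 0.45, 0.28, 0.17, 0.11]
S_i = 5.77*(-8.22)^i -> [5.77, -47.43, 389.87, -3204.73, 26342.87]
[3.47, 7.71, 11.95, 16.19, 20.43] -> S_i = 3.47 + 4.24*i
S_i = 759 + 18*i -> [759, 777, 795, 813, 831]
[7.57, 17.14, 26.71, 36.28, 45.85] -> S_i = 7.57 + 9.57*i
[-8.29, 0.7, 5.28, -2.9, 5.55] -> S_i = Random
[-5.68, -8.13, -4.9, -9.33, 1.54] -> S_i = Random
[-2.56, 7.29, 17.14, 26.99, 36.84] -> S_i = -2.56 + 9.85*i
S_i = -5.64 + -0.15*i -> [-5.64, -5.79, -5.94, -6.09, -6.24]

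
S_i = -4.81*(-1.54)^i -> [-4.81, 7.41, -11.41, 17.57, -27.05]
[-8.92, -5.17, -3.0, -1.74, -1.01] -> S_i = -8.92*0.58^i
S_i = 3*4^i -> [3, 12, 48, 192, 768]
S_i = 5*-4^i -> [5, -20, 80, -320, 1280]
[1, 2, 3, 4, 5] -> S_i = 1 + 1*i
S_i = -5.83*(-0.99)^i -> [-5.83, 5.77, -5.71, 5.66, -5.6]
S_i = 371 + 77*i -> [371, 448, 525, 602, 679]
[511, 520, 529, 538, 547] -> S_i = 511 + 9*i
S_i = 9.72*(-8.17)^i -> [9.72, -79.41, 648.8, -5300.69, 43306.64]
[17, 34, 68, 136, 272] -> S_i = 17*2^i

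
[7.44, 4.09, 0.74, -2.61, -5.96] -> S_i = 7.44 + -3.35*i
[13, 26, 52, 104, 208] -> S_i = 13*2^i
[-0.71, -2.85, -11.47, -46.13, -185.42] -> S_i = -0.71*4.02^i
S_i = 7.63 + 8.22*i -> [7.63, 15.85, 24.07, 32.29, 40.51]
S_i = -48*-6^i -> [-48, 288, -1728, 10368, -62208]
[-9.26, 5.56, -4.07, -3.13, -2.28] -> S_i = Random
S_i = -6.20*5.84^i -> [-6.2, -36.21, -211.45, -1234.9, -7211.79]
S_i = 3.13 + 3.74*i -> [3.13, 6.87, 10.61, 14.35, 18.09]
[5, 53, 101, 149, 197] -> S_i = 5 + 48*i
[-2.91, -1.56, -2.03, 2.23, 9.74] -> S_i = Random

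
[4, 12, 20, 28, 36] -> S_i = 4 + 8*i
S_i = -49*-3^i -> [-49, 147, -441, 1323, -3969]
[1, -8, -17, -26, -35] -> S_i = 1 + -9*i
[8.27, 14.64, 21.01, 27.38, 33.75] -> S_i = 8.27 + 6.37*i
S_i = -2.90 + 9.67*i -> [-2.9, 6.77, 16.44, 26.11, 35.78]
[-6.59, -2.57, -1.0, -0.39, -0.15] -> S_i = -6.59*0.39^i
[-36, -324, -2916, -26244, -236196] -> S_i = -36*9^i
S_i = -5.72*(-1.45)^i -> [-5.72, 8.29, -12.03, 17.44, -25.29]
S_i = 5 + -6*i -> [5, -1, -7, -13, -19]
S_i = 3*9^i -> [3, 27, 243, 2187, 19683]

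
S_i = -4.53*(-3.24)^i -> [-4.53, 14.68, -47.55, 154.08, -499.2]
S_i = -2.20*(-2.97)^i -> [-2.2, 6.53, -19.41, 57.64, -171.18]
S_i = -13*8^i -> [-13, -104, -832, -6656, -53248]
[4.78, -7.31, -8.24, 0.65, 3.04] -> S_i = Random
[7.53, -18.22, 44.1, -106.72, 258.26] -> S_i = 7.53*(-2.42)^i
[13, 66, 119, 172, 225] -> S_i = 13 + 53*i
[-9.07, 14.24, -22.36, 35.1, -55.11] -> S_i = -9.07*(-1.57)^i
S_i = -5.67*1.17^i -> [-5.67, -6.63, -7.76, -9.08, -10.62]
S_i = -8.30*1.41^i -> [-8.3, -11.7, -16.5, -23.27, -32.81]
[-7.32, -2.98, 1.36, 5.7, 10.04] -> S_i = -7.32 + 4.34*i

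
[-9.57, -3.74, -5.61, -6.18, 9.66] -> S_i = Random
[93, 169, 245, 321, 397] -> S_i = 93 + 76*i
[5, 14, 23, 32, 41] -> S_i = 5 + 9*i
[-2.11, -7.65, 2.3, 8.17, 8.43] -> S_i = Random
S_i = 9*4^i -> [9, 36, 144, 576, 2304]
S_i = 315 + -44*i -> [315, 271, 227, 183, 139]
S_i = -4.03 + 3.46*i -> [-4.03, -0.57, 2.89, 6.35, 9.81]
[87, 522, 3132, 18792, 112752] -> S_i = 87*6^i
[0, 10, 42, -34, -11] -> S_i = Random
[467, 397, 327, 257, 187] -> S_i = 467 + -70*i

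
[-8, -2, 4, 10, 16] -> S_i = -8 + 6*i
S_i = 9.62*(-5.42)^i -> [9.62, -52.14, 282.6, -1531.7, 8301.8]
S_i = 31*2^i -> [31, 62, 124, 248, 496]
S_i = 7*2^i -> [7, 14, 28, 56, 112]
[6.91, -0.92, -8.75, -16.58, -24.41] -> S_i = 6.91 + -7.83*i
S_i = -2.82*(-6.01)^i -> [-2.82, 16.95, -101.86, 612.17, -3679.15]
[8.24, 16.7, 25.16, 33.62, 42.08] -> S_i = 8.24 + 8.46*i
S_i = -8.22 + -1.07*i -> [-8.22, -9.29, -10.36, -11.43, -12.5]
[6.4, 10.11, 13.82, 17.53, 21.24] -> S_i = 6.40 + 3.71*i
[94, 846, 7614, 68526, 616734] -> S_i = 94*9^i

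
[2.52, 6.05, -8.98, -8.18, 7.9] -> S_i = Random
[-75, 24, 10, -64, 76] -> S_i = Random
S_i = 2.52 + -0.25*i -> [2.52, 2.27, 2.02, 1.77, 1.52]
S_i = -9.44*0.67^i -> [-9.44, -6.32, -4.24, -2.84, -1.9]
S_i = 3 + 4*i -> [3, 7, 11, 15, 19]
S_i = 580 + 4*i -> [580, 584, 588, 592, 596]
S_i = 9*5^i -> [9, 45, 225, 1125, 5625]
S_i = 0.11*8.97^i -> [0.11, 0.99, 8.85, 79.39, 712.14]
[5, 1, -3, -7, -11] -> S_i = 5 + -4*i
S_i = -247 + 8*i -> [-247, -239, -231, -223, -215]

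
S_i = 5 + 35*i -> [5, 40, 75, 110, 145]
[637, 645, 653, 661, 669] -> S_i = 637 + 8*i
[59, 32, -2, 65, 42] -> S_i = Random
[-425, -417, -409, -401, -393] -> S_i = -425 + 8*i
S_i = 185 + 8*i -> [185, 193, 201, 209, 217]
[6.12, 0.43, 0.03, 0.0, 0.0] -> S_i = 6.12*0.07^i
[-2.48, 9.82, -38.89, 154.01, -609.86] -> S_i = -2.48*(-3.96)^i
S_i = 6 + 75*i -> [6, 81, 156, 231, 306]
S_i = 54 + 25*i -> [54, 79, 104, 129, 154]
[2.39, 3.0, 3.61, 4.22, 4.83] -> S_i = 2.39 + 0.61*i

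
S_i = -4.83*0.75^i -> [-4.83, -3.62, -2.72, -2.04, -1.53]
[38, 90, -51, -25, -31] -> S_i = Random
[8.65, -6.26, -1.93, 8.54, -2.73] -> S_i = Random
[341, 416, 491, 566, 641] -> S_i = 341 + 75*i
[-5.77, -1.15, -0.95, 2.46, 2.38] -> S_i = Random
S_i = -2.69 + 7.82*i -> [-2.69, 5.13, 12.95, 20.77, 28.59]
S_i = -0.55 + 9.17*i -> [-0.55, 8.62, 17.79, 26.96, 36.13]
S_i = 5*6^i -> [5, 30, 180, 1080, 6480]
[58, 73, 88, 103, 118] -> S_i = 58 + 15*i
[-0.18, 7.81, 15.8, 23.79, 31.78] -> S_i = -0.18 + 7.99*i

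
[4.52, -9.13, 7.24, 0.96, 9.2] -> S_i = Random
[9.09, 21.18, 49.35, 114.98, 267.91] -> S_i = 9.09*2.33^i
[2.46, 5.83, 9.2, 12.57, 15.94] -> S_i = 2.46 + 3.37*i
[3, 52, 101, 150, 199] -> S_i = 3 + 49*i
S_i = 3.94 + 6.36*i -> [3.94, 10.3, 16.66, 23.02, 29.38]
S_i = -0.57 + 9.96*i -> [-0.57, 9.39, 19.35, 29.31, 39.27]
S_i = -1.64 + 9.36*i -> [-1.64, 7.72, 17.08, 26.44, 35.8]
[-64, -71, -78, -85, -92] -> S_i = -64 + -7*i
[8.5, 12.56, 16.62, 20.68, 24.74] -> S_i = 8.50 + 4.06*i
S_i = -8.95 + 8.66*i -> [-8.95, -0.29, 8.37, 17.03, 25.69]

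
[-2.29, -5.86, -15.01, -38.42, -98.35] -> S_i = -2.29*2.56^i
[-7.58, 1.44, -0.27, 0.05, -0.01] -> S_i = -7.58*(-0.19)^i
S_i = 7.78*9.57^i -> [7.78, 74.45, 712.53, 6818.92, 65257.04]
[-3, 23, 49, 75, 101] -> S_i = -3 + 26*i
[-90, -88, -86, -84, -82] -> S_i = -90 + 2*i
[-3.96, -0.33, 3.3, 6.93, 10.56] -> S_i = -3.96 + 3.63*i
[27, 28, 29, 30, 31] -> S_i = 27 + 1*i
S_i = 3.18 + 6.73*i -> [3.18, 9.91, 16.64, 23.37, 30.1]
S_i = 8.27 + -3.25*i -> [8.27, 5.02, 1.77, -1.48, -4.73]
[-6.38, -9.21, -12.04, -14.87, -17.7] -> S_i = -6.38 + -2.83*i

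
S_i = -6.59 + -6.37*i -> [-6.59, -12.96, -19.33, -25.7, -32.07]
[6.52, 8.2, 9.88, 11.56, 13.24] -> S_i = 6.52 + 1.68*i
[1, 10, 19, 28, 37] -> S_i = 1 + 9*i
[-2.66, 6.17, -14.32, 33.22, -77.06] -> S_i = -2.66*(-2.32)^i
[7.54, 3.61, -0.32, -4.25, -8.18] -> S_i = 7.54 + -3.93*i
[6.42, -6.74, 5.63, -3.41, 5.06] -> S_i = Random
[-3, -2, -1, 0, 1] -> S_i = -3 + 1*i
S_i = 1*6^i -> [1, 6, 36, 216, 1296]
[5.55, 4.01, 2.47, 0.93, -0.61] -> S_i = 5.55 + -1.54*i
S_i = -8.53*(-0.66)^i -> [-8.53, 5.63, -3.72, 2.45, -1.62]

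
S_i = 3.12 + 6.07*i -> [3.12, 9.19, 15.26, 21.33, 27.4]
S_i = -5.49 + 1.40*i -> [-5.49, -4.09, -2.69, -1.29, 0.11]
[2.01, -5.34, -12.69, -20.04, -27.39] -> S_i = 2.01 + -7.35*i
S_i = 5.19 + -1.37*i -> [5.19, 3.82, 2.45, 1.08, -0.29]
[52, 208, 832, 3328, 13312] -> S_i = 52*4^i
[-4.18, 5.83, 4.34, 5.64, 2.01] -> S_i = Random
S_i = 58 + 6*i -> [58, 64, 70, 76, 82]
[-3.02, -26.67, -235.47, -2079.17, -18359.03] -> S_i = -3.02*8.83^i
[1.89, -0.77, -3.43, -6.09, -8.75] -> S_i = 1.89 + -2.66*i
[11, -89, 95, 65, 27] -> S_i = Random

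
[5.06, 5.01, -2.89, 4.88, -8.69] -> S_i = Random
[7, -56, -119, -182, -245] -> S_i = 7 + -63*i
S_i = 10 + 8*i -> [10, 18, 26, 34, 42]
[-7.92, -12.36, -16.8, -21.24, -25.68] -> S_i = -7.92 + -4.44*i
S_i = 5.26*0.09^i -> [5.26, 0.47, 0.04, 0.0, 0.0]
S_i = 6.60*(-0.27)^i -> [6.6, -1.78, 0.48, -0.13, 0.04]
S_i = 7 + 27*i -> [7, 34, 61, 88, 115]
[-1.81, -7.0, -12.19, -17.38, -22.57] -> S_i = -1.81 + -5.19*i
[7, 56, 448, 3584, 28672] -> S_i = 7*8^i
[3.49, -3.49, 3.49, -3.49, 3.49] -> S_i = 3.49*(-1.00)^i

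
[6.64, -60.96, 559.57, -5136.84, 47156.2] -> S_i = 6.64*(-9.18)^i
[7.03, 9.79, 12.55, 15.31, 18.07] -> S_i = 7.03 + 2.76*i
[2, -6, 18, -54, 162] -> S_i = 2*-3^i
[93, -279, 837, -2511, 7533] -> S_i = 93*-3^i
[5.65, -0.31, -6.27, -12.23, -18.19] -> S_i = 5.65 + -5.96*i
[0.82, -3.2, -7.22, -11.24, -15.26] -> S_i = 0.82 + -4.02*i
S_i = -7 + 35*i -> [-7, 28, 63, 98, 133]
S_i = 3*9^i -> [3, 27, 243, 2187, 19683]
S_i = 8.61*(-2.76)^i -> [8.61, -23.76, 65.59, -181.02, 499.62]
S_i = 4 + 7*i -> [4, 11, 18, 25, 32]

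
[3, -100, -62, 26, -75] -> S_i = Random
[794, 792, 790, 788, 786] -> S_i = 794 + -2*i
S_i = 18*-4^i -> [18, -72, 288, -1152, 4608]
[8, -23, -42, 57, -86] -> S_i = Random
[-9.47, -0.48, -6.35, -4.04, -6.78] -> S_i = Random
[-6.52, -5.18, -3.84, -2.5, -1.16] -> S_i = -6.52 + 1.34*i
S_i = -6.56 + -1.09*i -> [-6.56, -7.65, -8.74, -9.83, -10.92]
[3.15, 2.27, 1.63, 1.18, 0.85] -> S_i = 3.15*0.72^i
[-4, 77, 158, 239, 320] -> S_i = -4 + 81*i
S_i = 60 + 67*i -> [60, 127, 194, 261, 328]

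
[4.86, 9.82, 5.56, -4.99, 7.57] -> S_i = Random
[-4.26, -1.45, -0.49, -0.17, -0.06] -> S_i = -4.26*0.34^i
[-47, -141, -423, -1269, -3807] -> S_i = -47*3^i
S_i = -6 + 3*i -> [-6, -3, 0, 3, 6]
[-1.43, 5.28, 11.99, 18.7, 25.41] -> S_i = -1.43 + 6.71*i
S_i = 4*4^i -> [4, 16, 64, 256, 1024]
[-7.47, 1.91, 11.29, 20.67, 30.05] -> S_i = -7.47 + 9.38*i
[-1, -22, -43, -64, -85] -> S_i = -1 + -21*i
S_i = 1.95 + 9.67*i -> [1.95, 11.62, 21.29, 30.96, 40.63]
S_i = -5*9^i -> [-5, -45, -405, -3645, -32805]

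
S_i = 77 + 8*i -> [77, 85, 93, 101, 109]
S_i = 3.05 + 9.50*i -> [3.05, 12.55, 22.05, 31.55, 41.05]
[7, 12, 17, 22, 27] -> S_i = 7 + 5*i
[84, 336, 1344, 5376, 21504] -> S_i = 84*4^i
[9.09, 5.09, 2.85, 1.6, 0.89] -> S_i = 9.09*0.56^i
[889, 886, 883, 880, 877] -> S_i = 889 + -3*i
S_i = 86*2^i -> [86, 172, 344, 688, 1376]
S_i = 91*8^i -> [91, 728, 5824, 46592, 372736]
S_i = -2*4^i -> [-2, -8, -32, -128, -512]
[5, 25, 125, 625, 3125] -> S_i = 5*5^i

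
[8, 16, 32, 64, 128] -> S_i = 8*2^i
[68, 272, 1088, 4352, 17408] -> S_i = 68*4^i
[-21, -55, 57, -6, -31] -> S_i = Random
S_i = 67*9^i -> [67, 603, 5427, 48843, 439587]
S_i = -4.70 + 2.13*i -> [-4.7, -2.57, -0.44, 1.69, 3.82]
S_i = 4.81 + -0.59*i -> [4.81, 4.22, 3.63, 3.04, 2.45]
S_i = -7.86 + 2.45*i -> [-7.86, -5.41, -2.96, -0.51, 1.94]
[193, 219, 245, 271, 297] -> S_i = 193 + 26*i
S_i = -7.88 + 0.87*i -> [-7.88, -7.01, -6.14, -5.27, -4.4]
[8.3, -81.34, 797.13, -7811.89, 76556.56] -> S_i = 8.30*(-9.80)^i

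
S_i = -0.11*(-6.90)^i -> [-0.11, 0.76, -5.24, 36.14, -249.34]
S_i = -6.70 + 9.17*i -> [-6.7, 2.47, 11.64, 20.81, 29.98]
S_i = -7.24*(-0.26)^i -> [-7.24, 1.88, -0.49, 0.13, -0.03]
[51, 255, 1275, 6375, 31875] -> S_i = 51*5^i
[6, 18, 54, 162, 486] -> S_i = 6*3^i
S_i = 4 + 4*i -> [4, 8, 12, 16, 20]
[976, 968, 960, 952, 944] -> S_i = 976 + -8*i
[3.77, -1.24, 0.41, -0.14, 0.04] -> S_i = 3.77*(-0.33)^i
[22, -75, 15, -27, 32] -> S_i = Random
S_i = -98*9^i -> [-98, -882, -7938, -71442, -642978]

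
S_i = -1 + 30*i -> [-1, 29, 59, 89, 119]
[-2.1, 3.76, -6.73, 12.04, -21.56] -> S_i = -2.10*(-1.79)^i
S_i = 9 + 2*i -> [9, 11, 13, 15, 17]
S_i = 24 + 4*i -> [24, 28, 32, 36, 40]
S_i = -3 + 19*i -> [-3, 16, 35, 54, 73]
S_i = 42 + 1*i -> [42, 43, 44, 45, 46]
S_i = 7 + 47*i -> [7, 54, 101, 148, 195]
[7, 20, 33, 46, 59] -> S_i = 7 + 13*i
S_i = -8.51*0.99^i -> [-8.51, -8.42, -8.34, -8.26, -8.17]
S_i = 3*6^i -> [3, 18, 108, 648, 3888]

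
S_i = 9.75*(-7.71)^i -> [9.75, -75.17, 579.58, -4468.56, 34452.61]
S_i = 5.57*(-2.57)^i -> [5.57, -14.31, 36.79, -94.55, 242.99]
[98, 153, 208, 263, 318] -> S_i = 98 + 55*i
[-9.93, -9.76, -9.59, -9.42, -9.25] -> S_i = -9.93 + 0.17*i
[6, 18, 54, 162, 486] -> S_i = 6*3^i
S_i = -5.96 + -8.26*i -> [-5.96, -14.22, -22.48, -30.74, -39.0]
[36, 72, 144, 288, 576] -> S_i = 36*2^i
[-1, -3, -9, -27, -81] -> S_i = -1*3^i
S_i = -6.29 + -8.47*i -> [-6.29, -14.76, -23.23, -31.7, -40.17]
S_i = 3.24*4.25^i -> [3.24, 13.77, 58.52, 248.72, 1057.06]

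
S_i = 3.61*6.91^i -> [3.61, 24.95, 172.37, 1191.08, 8230.37]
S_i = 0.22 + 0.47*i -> [0.22, 0.69, 1.16, 1.63, 2.1]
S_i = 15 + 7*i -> [15, 22, 29, 36, 43]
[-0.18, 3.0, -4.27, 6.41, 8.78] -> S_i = Random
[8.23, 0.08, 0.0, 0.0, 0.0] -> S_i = 8.23*0.01^i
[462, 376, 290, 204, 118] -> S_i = 462 + -86*i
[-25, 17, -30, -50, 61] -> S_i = Random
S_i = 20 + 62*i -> [20, 82, 144, 206, 268]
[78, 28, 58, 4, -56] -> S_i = Random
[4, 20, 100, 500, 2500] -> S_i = 4*5^i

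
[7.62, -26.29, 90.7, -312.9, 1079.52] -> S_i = 7.62*(-3.45)^i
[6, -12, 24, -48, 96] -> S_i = 6*-2^i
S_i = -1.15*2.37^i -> [-1.15, -2.73, -6.46, -15.31, -36.28]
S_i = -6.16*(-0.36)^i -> [-6.16, 2.22, -0.8, 0.29, -0.1]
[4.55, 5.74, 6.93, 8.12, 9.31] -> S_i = 4.55 + 1.19*i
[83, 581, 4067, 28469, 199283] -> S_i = 83*7^i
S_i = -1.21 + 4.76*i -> [-1.21, 3.55, 8.31, 13.07, 17.83]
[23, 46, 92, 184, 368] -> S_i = 23*2^i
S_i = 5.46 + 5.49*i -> [5.46, 10.95, 16.44, 21.93, 27.42]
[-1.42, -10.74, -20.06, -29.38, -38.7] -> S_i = -1.42 + -9.32*i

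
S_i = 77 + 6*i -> [77, 83, 89, 95, 101]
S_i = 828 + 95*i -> [828, 923, 1018, 1113, 1208]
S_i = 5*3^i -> [5, 15, 45, 135, 405]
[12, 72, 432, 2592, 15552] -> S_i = 12*6^i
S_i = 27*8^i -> [27, 216, 1728, 13824, 110592]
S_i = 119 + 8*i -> [119, 127, 135, 143, 151]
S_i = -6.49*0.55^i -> [-6.49, -3.57, -1.96, -1.08, -0.59]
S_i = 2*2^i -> [2, 4, 8, 16, 32]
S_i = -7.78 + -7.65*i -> [-7.78, -15.43, -23.08, -30.73, -38.38]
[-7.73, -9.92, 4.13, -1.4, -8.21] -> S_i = Random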